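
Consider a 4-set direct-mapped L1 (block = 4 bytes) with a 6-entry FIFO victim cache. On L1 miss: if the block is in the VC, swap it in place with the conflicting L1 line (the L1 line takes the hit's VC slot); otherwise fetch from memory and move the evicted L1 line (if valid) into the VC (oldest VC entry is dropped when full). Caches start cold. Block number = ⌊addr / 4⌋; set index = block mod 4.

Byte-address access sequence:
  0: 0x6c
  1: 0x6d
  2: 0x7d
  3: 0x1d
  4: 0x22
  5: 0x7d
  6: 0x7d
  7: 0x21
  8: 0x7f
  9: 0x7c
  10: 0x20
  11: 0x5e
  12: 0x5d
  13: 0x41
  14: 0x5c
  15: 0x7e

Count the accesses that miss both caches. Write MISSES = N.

#0 0x6c→b27/s3 MISS; vc=[]
#1 0x6d→b27/s3 L1-HIT; vc=[]
#2 0x7d→b31/s3 MISS; vc=[27]
#3 0x1d→b7/s3 MISS; vc=[27,31]
#4 0x22→b8/s0 MISS; vc=[27,31]
#5 0x7d→b31/s3 VC-HIT; vc=[27,7]
#6 0x7d→b31/s3 L1-HIT; vc=[27,7]
#7 0x21→b8/s0 L1-HIT; vc=[27,7]
#8 0x7f→b31/s3 L1-HIT; vc=[27,7]
#9 0x7c→b31/s3 L1-HIT; vc=[27,7]
#10 0x20→b8/s0 L1-HIT; vc=[27,7]
#11 0x5e→b23/s3 MISS; vc=[27,7,31]
#12 0x5d→b23/s3 L1-HIT; vc=[27,7,31]
#13 0x41→b16/s0 MISS; vc=[27,7,31,8]
#14 0x5c→b23/s3 L1-HIT; vc=[27,7,31,8]
#15 0x7e→b31/s3 VC-HIT; vc=[27,7,23,8]

MISSES = 6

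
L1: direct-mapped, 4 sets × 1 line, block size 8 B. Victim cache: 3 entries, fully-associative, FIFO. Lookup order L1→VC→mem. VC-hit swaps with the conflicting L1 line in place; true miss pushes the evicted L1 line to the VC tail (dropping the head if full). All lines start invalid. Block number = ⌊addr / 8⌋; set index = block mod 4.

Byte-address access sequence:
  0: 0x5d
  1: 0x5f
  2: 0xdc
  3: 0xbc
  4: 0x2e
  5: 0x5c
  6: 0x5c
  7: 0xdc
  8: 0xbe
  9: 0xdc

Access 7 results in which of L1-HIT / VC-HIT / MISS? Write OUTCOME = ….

OUTCOME = VC-HIT

  [0] addr=0x5d blk=11 s=3: MISS | VC []
  [1] addr=0x5f blk=11 s=3: L1-HIT | VC []
  [2] addr=0xdc blk=27 s=3: MISS | VC [11]
  [3] addr=0xbc blk=23 s=3: MISS | VC [11, 27]
  [4] addr=0x2e blk=5 s=1: MISS | VC [11, 27]
  [5] addr=0x5c blk=11 s=3: VC-HIT | VC [23, 27]
  [6] addr=0x5c blk=11 s=3: L1-HIT | VC [23, 27]
  [7] addr=0xdc blk=27 s=3: VC-HIT | VC [23, 11]
  [8] addr=0xbe blk=23 s=3: VC-HIT | VC [27, 11]
  [9] addr=0xdc blk=27 s=3: VC-HIT | VC [23, 11]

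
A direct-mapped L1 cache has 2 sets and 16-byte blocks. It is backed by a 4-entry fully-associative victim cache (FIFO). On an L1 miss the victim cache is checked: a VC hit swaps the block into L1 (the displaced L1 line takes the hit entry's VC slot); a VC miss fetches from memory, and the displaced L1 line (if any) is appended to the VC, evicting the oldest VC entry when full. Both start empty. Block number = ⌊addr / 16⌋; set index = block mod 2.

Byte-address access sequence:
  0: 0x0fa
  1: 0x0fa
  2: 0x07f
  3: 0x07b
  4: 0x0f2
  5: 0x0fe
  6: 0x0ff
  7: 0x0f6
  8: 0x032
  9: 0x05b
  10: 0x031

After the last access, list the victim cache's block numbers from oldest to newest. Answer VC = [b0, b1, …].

VC = [7, 15, 5]

  [0] addr=0xfa blk=15 s=1: MISS | VC []
  [1] addr=0xfa blk=15 s=1: L1-HIT | VC []
  [2] addr=0x7f blk=7 s=1: MISS | VC [15]
  [3] addr=0x7b blk=7 s=1: L1-HIT | VC [15]
  [4] addr=0xf2 blk=15 s=1: VC-HIT | VC [7]
  [5] addr=0xfe blk=15 s=1: L1-HIT | VC [7]
  [6] addr=0xff blk=15 s=1: L1-HIT | VC [7]
  [7] addr=0xf6 blk=15 s=1: L1-HIT | VC [7]
  [8] addr=0x32 blk=3 s=1: MISS | VC [7, 15]
  [9] addr=0x5b blk=5 s=1: MISS | VC [7, 15, 3]
  [10] addr=0x31 blk=3 s=1: VC-HIT | VC [7, 15, 5]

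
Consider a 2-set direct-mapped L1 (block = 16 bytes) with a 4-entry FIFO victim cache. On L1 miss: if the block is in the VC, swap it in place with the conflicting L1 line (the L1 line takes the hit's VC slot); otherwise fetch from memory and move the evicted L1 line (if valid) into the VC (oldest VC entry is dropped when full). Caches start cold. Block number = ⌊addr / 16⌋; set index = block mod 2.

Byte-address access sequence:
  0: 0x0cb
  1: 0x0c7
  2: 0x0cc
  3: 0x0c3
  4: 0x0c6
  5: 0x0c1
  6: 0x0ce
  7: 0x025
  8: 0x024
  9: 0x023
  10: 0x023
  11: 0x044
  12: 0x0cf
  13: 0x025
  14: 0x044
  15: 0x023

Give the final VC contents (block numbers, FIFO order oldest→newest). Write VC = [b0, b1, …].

#0 0xcb→b12/s0 MISS; vc=[]
#1 0xc7→b12/s0 L1-HIT; vc=[]
#2 0xcc→b12/s0 L1-HIT; vc=[]
#3 0xc3→b12/s0 L1-HIT; vc=[]
#4 0xc6→b12/s0 L1-HIT; vc=[]
#5 0xc1→b12/s0 L1-HIT; vc=[]
#6 0xce→b12/s0 L1-HIT; vc=[]
#7 0x25→b2/s0 MISS; vc=[12]
#8 0x24→b2/s0 L1-HIT; vc=[12]
#9 0x23→b2/s0 L1-HIT; vc=[12]
#10 0x23→b2/s0 L1-HIT; vc=[12]
#11 0x44→b4/s0 MISS; vc=[12,2]
#12 0xcf→b12/s0 VC-HIT; vc=[4,2]
#13 0x25→b2/s0 VC-HIT; vc=[4,12]
#14 0x44→b4/s0 VC-HIT; vc=[2,12]
#15 0x23→b2/s0 VC-HIT; vc=[4,12]

VC = [4, 12]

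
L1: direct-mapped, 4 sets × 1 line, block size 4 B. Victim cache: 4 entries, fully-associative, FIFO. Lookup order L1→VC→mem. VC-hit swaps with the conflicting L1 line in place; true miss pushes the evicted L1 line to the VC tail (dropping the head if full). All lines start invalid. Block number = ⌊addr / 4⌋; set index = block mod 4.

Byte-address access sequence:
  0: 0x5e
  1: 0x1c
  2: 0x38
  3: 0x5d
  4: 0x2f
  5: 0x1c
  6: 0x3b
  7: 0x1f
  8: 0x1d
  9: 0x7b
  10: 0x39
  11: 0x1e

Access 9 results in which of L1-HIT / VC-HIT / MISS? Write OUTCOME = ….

#0 0x5e→b23/s3 MISS; vc=[]
#1 0x1c→b7/s3 MISS; vc=[23]
#2 0x38→b14/s2 MISS; vc=[23]
#3 0x5d→b23/s3 VC-HIT; vc=[7]
#4 0x2f→b11/s3 MISS; vc=[7,23]
#5 0x1c→b7/s3 VC-HIT; vc=[11,23]
#6 0x3b→b14/s2 L1-HIT; vc=[11,23]
#7 0x1f→b7/s3 L1-HIT; vc=[11,23]
#8 0x1d→b7/s3 L1-HIT; vc=[11,23]
#9 0x7b→b30/s2 MISS; vc=[11,23,14]
#10 0x39→b14/s2 VC-HIT; vc=[11,23,30]
#11 0x1e→b7/s3 L1-HIT; vc=[11,23,30]

OUTCOME = MISS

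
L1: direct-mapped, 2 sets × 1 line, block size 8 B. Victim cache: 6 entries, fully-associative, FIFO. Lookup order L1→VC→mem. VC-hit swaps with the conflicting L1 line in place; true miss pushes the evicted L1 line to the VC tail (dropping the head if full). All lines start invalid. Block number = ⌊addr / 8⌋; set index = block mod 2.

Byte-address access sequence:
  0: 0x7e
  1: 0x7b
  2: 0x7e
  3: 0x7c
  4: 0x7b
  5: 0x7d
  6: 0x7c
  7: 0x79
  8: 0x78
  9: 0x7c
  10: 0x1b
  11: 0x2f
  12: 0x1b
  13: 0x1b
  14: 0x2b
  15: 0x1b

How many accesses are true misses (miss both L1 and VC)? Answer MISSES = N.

MISSES = 3

#0 0x7e→b15/s1 MISS; vc=[]
#1 0x7b→b15/s1 L1-HIT; vc=[]
#2 0x7e→b15/s1 L1-HIT; vc=[]
#3 0x7c→b15/s1 L1-HIT; vc=[]
#4 0x7b→b15/s1 L1-HIT; vc=[]
#5 0x7d→b15/s1 L1-HIT; vc=[]
#6 0x7c→b15/s1 L1-HIT; vc=[]
#7 0x79→b15/s1 L1-HIT; vc=[]
#8 0x78→b15/s1 L1-HIT; vc=[]
#9 0x7c→b15/s1 L1-HIT; vc=[]
#10 0x1b→b3/s1 MISS; vc=[15]
#11 0x2f→b5/s1 MISS; vc=[15,3]
#12 0x1b→b3/s1 VC-HIT; vc=[15,5]
#13 0x1b→b3/s1 L1-HIT; vc=[15,5]
#14 0x2b→b5/s1 VC-HIT; vc=[15,3]
#15 0x1b→b3/s1 VC-HIT; vc=[15,5]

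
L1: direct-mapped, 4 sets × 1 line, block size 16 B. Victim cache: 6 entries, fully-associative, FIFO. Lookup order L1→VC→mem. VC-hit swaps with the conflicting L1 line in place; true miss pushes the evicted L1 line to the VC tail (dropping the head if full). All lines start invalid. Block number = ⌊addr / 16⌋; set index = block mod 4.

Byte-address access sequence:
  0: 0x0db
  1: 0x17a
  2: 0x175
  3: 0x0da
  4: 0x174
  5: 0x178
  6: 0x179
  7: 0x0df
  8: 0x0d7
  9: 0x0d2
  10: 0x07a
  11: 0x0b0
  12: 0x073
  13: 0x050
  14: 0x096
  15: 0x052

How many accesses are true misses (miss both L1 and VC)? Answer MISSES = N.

MISSES = 6

0: 0xdb (blk 13, set 1) → MISS  vc=[]
1: 0x17a (blk 23, set 3) → MISS  vc=[]
2: 0x175 (blk 23, set 3) → L1-HIT  vc=[]
3: 0xda (blk 13, set 1) → L1-HIT  vc=[]
4: 0x174 (blk 23, set 3) → L1-HIT  vc=[]
5: 0x178 (blk 23, set 3) → L1-HIT  vc=[]
6: 0x179 (blk 23, set 3) → L1-HIT  vc=[]
7: 0xdf (blk 13, set 1) → L1-HIT  vc=[]
8: 0xd7 (blk 13, set 1) → L1-HIT  vc=[]
9: 0xd2 (blk 13, set 1) → L1-HIT  vc=[]
10: 0x7a (blk 7, set 3) → MISS  vc=[23]
11: 0xb0 (blk 11, set 3) → MISS  vc=[23, 7]
12: 0x73 (blk 7, set 3) → VC-HIT  vc=[23, 11]
13: 0x50 (blk 5, set 1) → MISS  vc=[23, 11, 13]
14: 0x96 (blk 9, set 1) → MISS  vc=[23, 11, 13, 5]
15: 0x52 (blk 5, set 1) → VC-HIT  vc=[23, 11, 13, 9]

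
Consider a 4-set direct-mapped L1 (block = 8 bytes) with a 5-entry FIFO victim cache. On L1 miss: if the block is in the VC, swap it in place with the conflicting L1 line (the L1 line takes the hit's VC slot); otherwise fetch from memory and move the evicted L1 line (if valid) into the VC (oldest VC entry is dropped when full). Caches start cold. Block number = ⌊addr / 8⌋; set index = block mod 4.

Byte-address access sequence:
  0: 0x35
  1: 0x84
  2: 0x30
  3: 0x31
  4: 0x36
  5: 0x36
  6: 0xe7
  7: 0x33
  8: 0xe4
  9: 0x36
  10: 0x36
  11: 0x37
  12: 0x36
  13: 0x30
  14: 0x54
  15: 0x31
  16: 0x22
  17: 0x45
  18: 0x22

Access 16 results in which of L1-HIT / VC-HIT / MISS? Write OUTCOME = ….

OUTCOME = MISS

  [0] addr=0x35 blk=6 s=2: MISS | VC []
  [1] addr=0x84 blk=16 s=0: MISS | VC []
  [2] addr=0x30 blk=6 s=2: L1-HIT | VC []
  [3] addr=0x31 blk=6 s=2: L1-HIT | VC []
  [4] addr=0x36 blk=6 s=2: L1-HIT | VC []
  [5] addr=0x36 blk=6 s=2: L1-HIT | VC []
  [6] addr=0xe7 blk=28 s=0: MISS | VC [16]
  [7] addr=0x33 blk=6 s=2: L1-HIT | VC [16]
  [8] addr=0xe4 blk=28 s=0: L1-HIT | VC [16]
  [9] addr=0x36 blk=6 s=2: L1-HIT | VC [16]
  [10] addr=0x36 blk=6 s=2: L1-HIT | VC [16]
  [11] addr=0x37 blk=6 s=2: L1-HIT | VC [16]
  [12] addr=0x36 blk=6 s=2: L1-HIT | VC [16]
  [13] addr=0x30 blk=6 s=2: L1-HIT | VC [16]
  [14] addr=0x54 blk=10 s=2: MISS | VC [16, 6]
  [15] addr=0x31 blk=6 s=2: VC-HIT | VC [16, 10]
  [16] addr=0x22 blk=4 s=0: MISS | VC [16, 10, 28]
  [17] addr=0x45 blk=8 s=0: MISS | VC [16, 10, 28, 4]
  [18] addr=0x22 blk=4 s=0: VC-HIT | VC [16, 10, 28, 8]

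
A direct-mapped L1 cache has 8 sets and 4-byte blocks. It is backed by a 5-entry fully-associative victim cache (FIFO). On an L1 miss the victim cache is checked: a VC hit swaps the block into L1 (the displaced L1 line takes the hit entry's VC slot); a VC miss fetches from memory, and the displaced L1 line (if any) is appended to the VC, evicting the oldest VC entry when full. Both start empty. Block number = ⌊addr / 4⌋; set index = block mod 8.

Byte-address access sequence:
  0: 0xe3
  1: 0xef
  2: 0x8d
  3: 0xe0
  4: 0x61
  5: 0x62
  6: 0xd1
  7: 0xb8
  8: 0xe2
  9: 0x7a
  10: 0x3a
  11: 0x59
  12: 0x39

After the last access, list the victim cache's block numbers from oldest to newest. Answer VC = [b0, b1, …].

0: 0xe3 (blk 56, set 0) → MISS  vc=[]
1: 0xef (blk 59, set 3) → MISS  vc=[]
2: 0x8d (blk 35, set 3) → MISS  vc=[59]
3: 0xe0 (blk 56, set 0) → L1-HIT  vc=[59]
4: 0x61 (blk 24, set 0) → MISS  vc=[59, 56]
5: 0x62 (blk 24, set 0) → L1-HIT  vc=[59, 56]
6: 0xd1 (blk 52, set 4) → MISS  vc=[59, 56]
7: 0xb8 (blk 46, set 6) → MISS  vc=[59, 56]
8: 0xe2 (blk 56, set 0) → VC-HIT  vc=[59, 24]
9: 0x7a (blk 30, set 6) → MISS  vc=[59, 24, 46]
10: 0x3a (blk 14, set 6) → MISS  vc=[59, 24, 46, 30]
11: 0x59 (blk 22, set 6) → MISS  vc=[59, 24, 46, 30, 14]
12: 0x39 (blk 14, set 6) → VC-HIT  vc=[59, 24, 46, 30, 22]

VC = [59, 24, 46, 30, 22]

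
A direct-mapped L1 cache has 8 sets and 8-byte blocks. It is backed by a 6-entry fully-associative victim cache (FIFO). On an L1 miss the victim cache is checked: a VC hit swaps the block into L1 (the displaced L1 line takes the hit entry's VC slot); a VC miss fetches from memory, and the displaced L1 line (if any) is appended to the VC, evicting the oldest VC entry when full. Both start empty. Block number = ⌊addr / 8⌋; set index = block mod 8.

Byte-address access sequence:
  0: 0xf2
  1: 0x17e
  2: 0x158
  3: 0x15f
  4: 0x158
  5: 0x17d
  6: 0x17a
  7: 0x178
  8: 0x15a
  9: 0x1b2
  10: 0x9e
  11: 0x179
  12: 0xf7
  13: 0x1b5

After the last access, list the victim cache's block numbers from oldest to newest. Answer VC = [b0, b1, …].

0: 0xf2 (blk 30, set 6) → MISS  vc=[]
1: 0x17e (blk 47, set 7) → MISS  vc=[]
2: 0x158 (blk 43, set 3) → MISS  vc=[]
3: 0x15f (blk 43, set 3) → L1-HIT  vc=[]
4: 0x158 (blk 43, set 3) → L1-HIT  vc=[]
5: 0x17d (blk 47, set 7) → L1-HIT  vc=[]
6: 0x17a (blk 47, set 7) → L1-HIT  vc=[]
7: 0x178 (blk 47, set 7) → L1-HIT  vc=[]
8: 0x15a (blk 43, set 3) → L1-HIT  vc=[]
9: 0x1b2 (blk 54, set 6) → MISS  vc=[30]
10: 0x9e (blk 19, set 3) → MISS  vc=[30, 43]
11: 0x179 (blk 47, set 7) → L1-HIT  vc=[30, 43]
12: 0xf7 (blk 30, set 6) → VC-HIT  vc=[54, 43]
13: 0x1b5 (blk 54, set 6) → VC-HIT  vc=[30, 43]

VC = [30, 43]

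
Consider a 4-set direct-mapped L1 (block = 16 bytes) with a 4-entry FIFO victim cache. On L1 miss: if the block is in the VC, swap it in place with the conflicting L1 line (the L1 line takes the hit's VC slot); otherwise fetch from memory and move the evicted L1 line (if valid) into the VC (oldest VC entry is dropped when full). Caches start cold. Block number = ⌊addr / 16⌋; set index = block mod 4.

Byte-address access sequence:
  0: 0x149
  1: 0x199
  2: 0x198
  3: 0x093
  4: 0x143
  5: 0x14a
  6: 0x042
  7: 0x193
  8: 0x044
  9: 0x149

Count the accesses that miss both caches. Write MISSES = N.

MISSES = 4

  [0] addr=0x149 blk=20 s=0: MISS | VC []
  [1] addr=0x199 blk=25 s=1: MISS | VC []
  [2] addr=0x198 blk=25 s=1: L1-HIT | VC []
  [3] addr=0x93 blk=9 s=1: MISS | VC [25]
  [4] addr=0x143 blk=20 s=0: L1-HIT | VC [25]
  [5] addr=0x14a blk=20 s=0: L1-HIT | VC [25]
  [6] addr=0x42 blk=4 s=0: MISS | VC [25, 20]
  [7] addr=0x193 blk=25 s=1: VC-HIT | VC [9, 20]
  [8] addr=0x44 blk=4 s=0: L1-HIT | VC [9, 20]
  [9] addr=0x149 blk=20 s=0: VC-HIT | VC [9, 4]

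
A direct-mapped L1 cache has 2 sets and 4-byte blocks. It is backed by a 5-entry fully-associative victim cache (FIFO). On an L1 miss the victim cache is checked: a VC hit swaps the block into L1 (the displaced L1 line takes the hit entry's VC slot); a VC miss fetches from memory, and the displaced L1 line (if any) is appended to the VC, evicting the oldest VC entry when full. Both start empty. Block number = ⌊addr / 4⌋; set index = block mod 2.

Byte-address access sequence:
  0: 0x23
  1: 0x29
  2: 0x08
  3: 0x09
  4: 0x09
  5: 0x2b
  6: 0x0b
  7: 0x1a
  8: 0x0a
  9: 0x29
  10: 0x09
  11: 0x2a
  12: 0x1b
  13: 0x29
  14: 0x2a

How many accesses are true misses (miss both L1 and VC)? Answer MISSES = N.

0: 0x23 (blk 8, set 0) → MISS  vc=[]
1: 0x29 (blk 10, set 0) → MISS  vc=[8]
2: 0x8 (blk 2, set 0) → MISS  vc=[8, 10]
3: 0x9 (blk 2, set 0) → L1-HIT  vc=[8, 10]
4: 0x9 (blk 2, set 0) → L1-HIT  vc=[8, 10]
5: 0x2b (blk 10, set 0) → VC-HIT  vc=[8, 2]
6: 0xb (blk 2, set 0) → VC-HIT  vc=[8, 10]
7: 0x1a (blk 6, set 0) → MISS  vc=[8, 10, 2]
8: 0xa (blk 2, set 0) → VC-HIT  vc=[8, 10, 6]
9: 0x29 (blk 10, set 0) → VC-HIT  vc=[8, 2, 6]
10: 0x9 (blk 2, set 0) → VC-HIT  vc=[8, 10, 6]
11: 0x2a (blk 10, set 0) → VC-HIT  vc=[8, 2, 6]
12: 0x1b (blk 6, set 0) → VC-HIT  vc=[8, 2, 10]
13: 0x29 (blk 10, set 0) → VC-HIT  vc=[8, 2, 6]
14: 0x2a (blk 10, set 0) → L1-HIT  vc=[8, 2, 6]

MISSES = 4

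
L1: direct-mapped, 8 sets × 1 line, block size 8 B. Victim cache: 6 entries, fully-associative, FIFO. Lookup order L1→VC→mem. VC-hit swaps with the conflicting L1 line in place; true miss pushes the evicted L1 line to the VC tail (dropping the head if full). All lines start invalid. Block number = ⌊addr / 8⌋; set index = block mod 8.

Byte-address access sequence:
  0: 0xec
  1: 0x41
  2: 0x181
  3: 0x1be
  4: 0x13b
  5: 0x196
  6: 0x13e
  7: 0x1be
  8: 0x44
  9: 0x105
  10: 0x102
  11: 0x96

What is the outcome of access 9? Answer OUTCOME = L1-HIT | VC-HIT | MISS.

OUTCOME = MISS

  [0] addr=0xec blk=29 s=5: MISS | VC []
  [1] addr=0x41 blk=8 s=0: MISS | VC []
  [2] addr=0x181 blk=48 s=0: MISS | VC [8]
  [3] addr=0x1be blk=55 s=7: MISS | VC [8]
  [4] addr=0x13b blk=39 s=7: MISS | VC [8, 55]
  [5] addr=0x196 blk=50 s=2: MISS | VC [8, 55]
  [6] addr=0x13e blk=39 s=7: L1-HIT | VC [8, 55]
  [7] addr=0x1be blk=55 s=7: VC-HIT | VC [8, 39]
  [8] addr=0x44 blk=8 s=0: VC-HIT | VC [48, 39]
  [9] addr=0x105 blk=32 s=0: MISS | VC [48, 39, 8]
  [10] addr=0x102 blk=32 s=0: L1-HIT | VC [48, 39, 8]
  [11] addr=0x96 blk=18 s=2: MISS | VC [48, 39, 8, 50]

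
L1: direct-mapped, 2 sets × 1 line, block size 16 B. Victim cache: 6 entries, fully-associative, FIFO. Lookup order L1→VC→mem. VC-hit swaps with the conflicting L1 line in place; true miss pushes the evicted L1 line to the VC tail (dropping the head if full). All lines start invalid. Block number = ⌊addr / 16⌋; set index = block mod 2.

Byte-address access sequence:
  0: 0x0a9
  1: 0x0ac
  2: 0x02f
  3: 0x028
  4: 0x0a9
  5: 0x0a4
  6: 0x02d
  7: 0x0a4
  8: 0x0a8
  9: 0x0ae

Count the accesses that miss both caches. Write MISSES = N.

0: 0xa9 (blk 10, set 0) → MISS  vc=[]
1: 0xac (blk 10, set 0) → L1-HIT  vc=[]
2: 0x2f (blk 2, set 0) → MISS  vc=[10]
3: 0x28 (blk 2, set 0) → L1-HIT  vc=[10]
4: 0xa9 (blk 10, set 0) → VC-HIT  vc=[2]
5: 0xa4 (blk 10, set 0) → L1-HIT  vc=[2]
6: 0x2d (blk 2, set 0) → VC-HIT  vc=[10]
7: 0xa4 (blk 10, set 0) → VC-HIT  vc=[2]
8: 0xa8 (blk 10, set 0) → L1-HIT  vc=[2]
9: 0xae (blk 10, set 0) → L1-HIT  vc=[2]

MISSES = 2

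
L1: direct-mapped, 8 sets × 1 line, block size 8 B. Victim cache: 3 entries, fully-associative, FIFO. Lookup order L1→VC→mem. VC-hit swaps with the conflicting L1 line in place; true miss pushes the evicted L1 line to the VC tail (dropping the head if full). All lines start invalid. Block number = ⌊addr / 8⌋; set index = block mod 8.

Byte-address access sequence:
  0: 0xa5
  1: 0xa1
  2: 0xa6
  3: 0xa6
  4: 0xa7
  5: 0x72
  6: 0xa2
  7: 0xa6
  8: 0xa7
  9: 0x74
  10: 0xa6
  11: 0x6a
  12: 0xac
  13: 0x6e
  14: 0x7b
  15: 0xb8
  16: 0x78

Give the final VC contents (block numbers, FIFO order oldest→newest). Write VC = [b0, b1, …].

  [0] addr=0xa5 blk=20 s=4: MISS | VC []
  [1] addr=0xa1 blk=20 s=4: L1-HIT | VC []
  [2] addr=0xa6 blk=20 s=4: L1-HIT | VC []
  [3] addr=0xa6 blk=20 s=4: L1-HIT | VC []
  [4] addr=0xa7 blk=20 s=4: L1-HIT | VC []
  [5] addr=0x72 blk=14 s=6: MISS | VC []
  [6] addr=0xa2 blk=20 s=4: L1-HIT | VC []
  [7] addr=0xa6 blk=20 s=4: L1-HIT | VC []
  [8] addr=0xa7 blk=20 s=4: L1-HIT | VC []
  [9] addr=0x74 blk=14 s=6: L1-HIT | VC []
  [10] addr=0xa6 blk=20 s=4: L1-HIT | VC []
  [11] addr=0x6a blk=13 s=5: MISS | VC []
  [12] addr=0xac blk=21 s=5: MISS | VC [13]
  [13] addr=0x6e blk=13 s=5: VC-HIT | VC [21]
  [14] addr=0x7b blk=15 s=7: MISS | VC [21]
  [15] addr=0xb8 blk=23 s=7: MISS | VC [21, 15]
  [16] addr=0x78 blk=15 s=7: VC-HIT | VC [21, 23]

VC = [21, 23]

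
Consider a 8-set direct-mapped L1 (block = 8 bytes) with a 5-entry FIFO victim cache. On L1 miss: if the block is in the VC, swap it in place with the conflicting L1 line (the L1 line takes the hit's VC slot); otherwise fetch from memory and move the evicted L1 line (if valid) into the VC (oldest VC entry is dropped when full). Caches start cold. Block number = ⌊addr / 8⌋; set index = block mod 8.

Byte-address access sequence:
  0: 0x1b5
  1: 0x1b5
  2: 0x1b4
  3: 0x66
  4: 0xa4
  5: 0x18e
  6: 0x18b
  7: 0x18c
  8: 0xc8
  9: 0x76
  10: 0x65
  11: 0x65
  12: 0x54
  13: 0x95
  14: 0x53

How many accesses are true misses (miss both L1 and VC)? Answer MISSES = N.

  [0] addr=0x1b5 blk=54 s=6: MISS | VC []
  [1] addr=0x1b5 blk=54 s=6: L1-HIT | VC []
  [2] addr=0x1b4 blk=54 s=6: L1-HIT | VC []
  [3] addr=0x66 blk=12 s=4: MISS | VC []
  [4] addr=0xa4 blk=20 s=4: MISS | VC [12]
  [5] addr=0x18e blk=49 s=1: MISS | VC [12]
  [6] addr=0x18b blk=49 s=1: L1-HIT | VC [12]
  [7] addr=0x18c blk=49 s=1: L1-HIT | VC [12]
  [8] addr=0xc8 blk=25 s=1: MISS | VC [12, 49]
  [9] addr=0x76 blk=14 s=6: MISS | VC [12, 49, 54]
  [10] addr=0x65 blk=12 s=4: VC-HIT | VC [20, 49, 54]
  [11] addr=0x65 blk=12 s=4: L1-HIT | VC [20, 49, 54]
  [12] addr=0x54 blk=10 s=2: MISS | VC [20, 49, 54]
  [13] addr=0x95 blk=18 s=2: MISS | VC [20, 49, 54, 10]
  [14] addr=0x53 blk=10 s=2: VC-HIT | VC [20, 49, 54, 18]

MISSES = 8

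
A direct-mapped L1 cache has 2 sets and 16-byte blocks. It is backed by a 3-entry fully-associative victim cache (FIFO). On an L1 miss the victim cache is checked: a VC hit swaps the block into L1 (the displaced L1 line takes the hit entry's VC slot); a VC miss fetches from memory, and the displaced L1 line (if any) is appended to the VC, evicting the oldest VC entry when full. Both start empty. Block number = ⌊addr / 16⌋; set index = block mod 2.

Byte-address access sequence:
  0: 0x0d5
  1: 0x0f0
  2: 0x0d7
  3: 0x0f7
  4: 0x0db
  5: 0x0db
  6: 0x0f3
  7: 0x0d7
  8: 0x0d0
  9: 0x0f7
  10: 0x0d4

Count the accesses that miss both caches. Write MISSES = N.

#0 0xd5→b13/s1 MISS; vc=[]
#1 0xf0→b15/s1 MISS; vc=[13]
#2 0xd7→b13/s1 VC-HIT; vc=[15]
#3 0xf7→b15/s1 VC-HIT; vc=[13]
#4 0xdb→b13/s1 VC-HIT; vc=[15]
#5 0xdb→b13/s1 L1-HIT; vc=[15]
#6 0xf3→b15/s1 VC-HIT; vc=[13]
#7 0xd7→b13/s1 VC-HIT; vc=[15]
#8 0xd0→b13/s1 L1-HIT; vc=[15]
#9 0xf7→b15/s1 VC-HIT; vc=[13]
#10 0xd4→b13/s1 VC-HIT; vc=[15]

MISSES = 2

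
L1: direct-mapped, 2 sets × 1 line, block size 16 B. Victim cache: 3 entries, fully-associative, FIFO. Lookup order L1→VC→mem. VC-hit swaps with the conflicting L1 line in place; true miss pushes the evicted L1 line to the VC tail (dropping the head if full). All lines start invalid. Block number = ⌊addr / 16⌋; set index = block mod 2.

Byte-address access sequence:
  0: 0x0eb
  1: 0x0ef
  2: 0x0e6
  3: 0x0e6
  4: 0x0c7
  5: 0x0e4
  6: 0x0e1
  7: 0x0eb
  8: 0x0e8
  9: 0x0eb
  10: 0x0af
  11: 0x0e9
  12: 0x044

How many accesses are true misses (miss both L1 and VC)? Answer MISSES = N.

MISSES = 4

#0 0xeb→b14/s0 MISS; vc=[]
#1 0xef→b14/s0 L1-HIT; vc=[]
#2 0xe6→b14/s0 L1-HIT; vc=[]
#3 0xe6→b14/s0 L1-HIT; vc=[]
#4 0xc7→b12/s0 MISS; vc=[14]
#5 0xe4→b14/s0 VC-HIT; vc=[12]
#6 0xe1→b14/s0 L1-HIT; vc=[12]
#7 0xeb→b14/s0 L1-HIT; vc=[12]
#8 0xe8→b14/s0 L1-HIT; vc=[12]
#9 0xeb→b14/s0 L1-HIT; vc=[12]
#10 0xaf→b10/s0 MISS; vc=[12,14]
#11 0xe9→b14/s0 VC-HIT; vc=[12,10]
#12 0x44→b4/s0 MISS; vc=[12,10,14]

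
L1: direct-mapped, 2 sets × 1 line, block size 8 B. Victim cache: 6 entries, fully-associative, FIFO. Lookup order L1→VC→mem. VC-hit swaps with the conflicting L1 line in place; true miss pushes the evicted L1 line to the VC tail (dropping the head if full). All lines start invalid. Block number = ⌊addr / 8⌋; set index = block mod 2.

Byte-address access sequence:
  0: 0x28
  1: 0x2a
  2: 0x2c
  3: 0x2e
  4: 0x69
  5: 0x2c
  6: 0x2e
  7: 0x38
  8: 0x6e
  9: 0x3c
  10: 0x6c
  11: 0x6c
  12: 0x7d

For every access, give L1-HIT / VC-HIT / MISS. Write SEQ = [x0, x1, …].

  [0] addr=0x28 blk=5 s=1: MISS | VC []
  [1] addr=0x2a blk=5 s=1: L1-HIT | VC []
  [2] addr=0x2c blk=5 s=1: L1-HIT | VC []
  [3] addr=0x2e blk=5 s=1: L1-HIT | VC []
  [4] addr=0x69 blk=13 s=1: MISS | VC [5]
  [5] addr=0x2c blk=5 s=1: VC-HIT | VC [13]
  [6] addr=0x2e blk=5 s=1: L1-HIT | VC [13]
  [7] addr=0x38 blk=7 s=1: MISS | VC [13, 5]
  [8] addr=0x6e blk=13 s=1: VC-HIT | VC [7, 5]
  [9] addr=0x3c blk=7 s=1: VC-HIT | VC [13, 5]
  [10] addr=0x6c blk=13 s=1: VC-HIT | VC [7, 5]
  [11] addr=0x6c blk=13 s=1: L1-HIT | VC [7, 5]
  [12] addr=0x7d blk=15 s=1: MISS | VC [7, 5, 13]

SEQ = [MISS, L1-HIT, L1-HIT, L1-HIT, MISS, VC-HIT, L1-HIT, MISS, VC-HIT, VC-HIT, VC-HIT, L1-HIT, MISS]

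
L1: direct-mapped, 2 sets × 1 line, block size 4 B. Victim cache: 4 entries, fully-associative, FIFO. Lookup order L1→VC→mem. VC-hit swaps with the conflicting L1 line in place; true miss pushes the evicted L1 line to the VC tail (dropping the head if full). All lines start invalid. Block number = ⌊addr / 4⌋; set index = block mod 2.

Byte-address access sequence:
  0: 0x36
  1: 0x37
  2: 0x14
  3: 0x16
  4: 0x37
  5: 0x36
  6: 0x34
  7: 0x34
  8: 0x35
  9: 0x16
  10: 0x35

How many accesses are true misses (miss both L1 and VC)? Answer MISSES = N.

0: 0x36 (blk 13, set 1) → MISS  vc=[]
1: 0x37 (blk 13, set 1) → L1-HIT  vc=[]
2: 0x14 (blk 5, set 1) → MISS  vc=[13]
3: 0x16 (blk 5, set 1) → L1-HIT  vc=[13]
4: 0x37 (blk 13, set 1) → VC-HIT  vc=[5]
5: 0x36 (blk 13, set 1) → L1-HIT  vc=[5]
6: 0x34 (blk 13, set 1) → L1-HIT  vc=[5]
7: 0x34 (blk 13, set 1) → L1-HIT  vc=[5]
8: 0x35 (blk 13, set 1) → L1-HIT  vc=[5]
9: 0x16 (blk 5, set 1) → VC-HIT  vc=[13]
10: 0x35 (blk 13, set 1) → VC-HIT  vc=[5]

MISSES = 2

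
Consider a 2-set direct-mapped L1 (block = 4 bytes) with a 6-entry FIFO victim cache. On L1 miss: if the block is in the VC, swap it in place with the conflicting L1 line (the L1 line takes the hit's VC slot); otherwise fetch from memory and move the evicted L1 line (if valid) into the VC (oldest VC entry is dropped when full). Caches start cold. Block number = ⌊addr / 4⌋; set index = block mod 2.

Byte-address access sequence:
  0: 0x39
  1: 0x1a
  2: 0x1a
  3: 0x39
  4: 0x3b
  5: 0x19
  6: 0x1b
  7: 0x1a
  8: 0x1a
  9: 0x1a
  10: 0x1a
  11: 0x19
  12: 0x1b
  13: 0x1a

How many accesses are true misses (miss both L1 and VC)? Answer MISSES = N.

MISSES = 2

0: 0x39 (blk 14, set 0) → MISS  vc=[]
1: 0x1a (blk 6, set 0) → MISS  vc=[14]
2: 0x1a (blk 6, set 0) → L1-HIT  vc=[14]
3: 0x39 (blk 14, set 0) → VC-HIT  vc=[6]
4: 0x3b (blk 14, set 0) → L1-HIT  vc=[6]
5: 0x19 (blk 6, set 0) → VC-HIT  vc=[14]
6: 0x1b (blk 6, set 0) → L1-HIT  vc=[14]
7: 0x1a (blk 6, set 0) → L1-HIT  vc=[14]
8: 0x1a (blk 6, set 0) → L1-HIT  vc=[14]
9: 0x1a (blk 6, set 0) → L1-HIT  vc=[14]
10: 0x1a (blk 6, set 0) → L1-HIT  vc=[14]
11: 0x19 (blk 6, set 0) → L1-HIT  vc=[14]
12: 0x1b (blk 6, set 0) → L1-HIT  vc=[14]
13: 0x1a (blk 6, set 0) → L1-HIT  vc=[14]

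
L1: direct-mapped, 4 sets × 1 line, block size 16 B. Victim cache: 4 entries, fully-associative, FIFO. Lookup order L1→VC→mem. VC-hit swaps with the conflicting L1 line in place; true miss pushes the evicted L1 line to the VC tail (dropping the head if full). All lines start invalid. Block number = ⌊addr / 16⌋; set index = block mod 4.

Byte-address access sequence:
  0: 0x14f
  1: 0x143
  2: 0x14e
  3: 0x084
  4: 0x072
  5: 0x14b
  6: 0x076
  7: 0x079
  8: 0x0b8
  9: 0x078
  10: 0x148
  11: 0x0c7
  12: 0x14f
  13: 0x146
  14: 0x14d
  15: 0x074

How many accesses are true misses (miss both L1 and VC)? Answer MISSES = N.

0: 0x14f (blk 20, set 0) → MISS  vc=[]
1: 0x143 (blk 20, set 0) → L1-HIT  vc=[]
2: 0x14e (blk 20, set 0) → L1-HIT  vc=[]
3: 0x84 (blk 8, set 0) → MISS  vc=[20]
4: 0x72 (blk 7, set 3) → MISS  vc=[20]
5: 0x14b (blk 20, set 0) → VC-HIT  vc=[8]
6: 0x76 (blk 7, set 3) → L1-HIT  vc=[8]
7: 0x79 (blk 7, set 3) → L1-HIT  vc=[8]
8: 0xb8 (blk 11, set 3) → MISS  vc=[8, 7]
9: 0x78 (blk 7, set 3) → VC-HIT  vc=[8, 11]
10: 0x148 (blk 20, set 0) → L1-HIT  vc=[8, 11]
11: 0xc7 (blk 12, set 0) → MISS  vc=[8, 11, 20]
12: 0x14f (blk 20, set 0) → VC-HIT  vc=[8, 11, 12]
13: 0x146 (blk 20, set 0) → L1-HIT  vc=[8, 11, 12]
14: 0x14d (blk 20, set 0) → L1-HIT  vc=[8, 11, 12]
15: 0x74 (blk 7, set 3) → L1-HIT  vc=[8, 11, 12]

MISSES = 5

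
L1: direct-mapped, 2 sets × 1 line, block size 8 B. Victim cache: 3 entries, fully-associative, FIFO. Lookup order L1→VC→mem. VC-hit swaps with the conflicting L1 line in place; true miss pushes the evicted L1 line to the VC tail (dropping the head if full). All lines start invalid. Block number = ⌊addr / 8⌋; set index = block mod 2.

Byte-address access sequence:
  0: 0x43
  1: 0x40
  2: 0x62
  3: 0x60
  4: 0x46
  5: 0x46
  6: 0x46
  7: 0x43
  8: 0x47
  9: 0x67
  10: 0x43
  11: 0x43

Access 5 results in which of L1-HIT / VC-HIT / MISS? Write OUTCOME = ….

OUTCOME = L1-HIT

#0 0x43→b8/s0 MISS; vc=[]
#1 0x40→b8/s0 L1-HIT; vc=[]
#2 0x62→b12/s0 MISS; vc=[8]
#3 0x60→b12/s0 L1-HIT; vc=[8]
#4 0x46→b8/s0 VC-HIT; vc=[12]
#5 0x46→b8/s0 L1-HIT; vc=[12]
#6 0x46→b8/s0 L1-HIT; vc=[12]
#7 0x43→b8/s0 L1-HIT; vc=[12]
#8 0x47→b8/s0 L1-HIT; vc=[12]
#9 0x67→b12/s0 VC-HIT; vc=[8]
#10 0x43→b8/s0 VC-HIT; vc=[12]
#11 0x43→b8/s0 L1-HIT; vc=[12]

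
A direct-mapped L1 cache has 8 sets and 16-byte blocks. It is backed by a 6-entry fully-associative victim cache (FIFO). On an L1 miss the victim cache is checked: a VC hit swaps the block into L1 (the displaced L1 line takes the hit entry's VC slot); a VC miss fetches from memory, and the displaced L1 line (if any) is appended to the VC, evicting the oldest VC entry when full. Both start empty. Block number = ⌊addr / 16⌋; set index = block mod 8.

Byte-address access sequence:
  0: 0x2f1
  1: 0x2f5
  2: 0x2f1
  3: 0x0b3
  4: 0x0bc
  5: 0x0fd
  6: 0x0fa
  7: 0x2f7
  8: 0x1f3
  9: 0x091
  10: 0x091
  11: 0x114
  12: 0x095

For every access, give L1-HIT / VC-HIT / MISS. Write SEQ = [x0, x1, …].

0: 0x2f1 (blk 47, set 7) → MISS  vc=[]
1: 0x2f5 (blk 47, set 7) → L1-HIT  vc=[]
2: 0x2f1 (blk 47, set 7) → L1-HIT  vc=[]
3: 0xb3 (blk 11, set 3) → MISS  vc=[]
4: 0xbc (blk 11, set 3) → L1-HIT  vc=[]
5: 0xfd (blk 15, set 7) → MISS  vc=[47]
6: 0xfa (blk 15, set 7) → L1-HIT  vc=[47]
7: 0x2f7 (blk 47, set 7) → VC-HIT  vc=[15]
8: 0x1f3 (blk 31, set 7) → MISS  vc=[15, 47]
9: 0x91 (blk 9, set 1) → MISS  vc=[15, 47]
10: 0x91 (blk 9, set 1) → L1-HIT  vc=[15, 47]
11: 0x114 (blk 17, set 1) → MISS  vc=[15, 47, 9]
12: 0x95 (blk 9, set 1) → VC-HIT  vc=[15, 47, 17]

SEQ = [MISS, L1-HIT, L1-HIT, MISS, L1-HIT, MISS, L1-HIT, VC-HIT, MISS, MISS, L1-HIT, MISS, VC-HIT]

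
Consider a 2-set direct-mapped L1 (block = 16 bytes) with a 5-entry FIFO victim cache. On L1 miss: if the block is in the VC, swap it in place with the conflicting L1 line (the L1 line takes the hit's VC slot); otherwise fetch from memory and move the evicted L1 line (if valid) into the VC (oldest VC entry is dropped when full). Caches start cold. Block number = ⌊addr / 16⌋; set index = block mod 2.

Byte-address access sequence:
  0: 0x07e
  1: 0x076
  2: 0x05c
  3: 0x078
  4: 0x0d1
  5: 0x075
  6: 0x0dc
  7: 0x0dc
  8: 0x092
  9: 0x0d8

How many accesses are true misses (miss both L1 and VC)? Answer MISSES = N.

MISSES = 4

0: 0x7e (blk 7, set 1) → MISS  vc=[]
1: 0x76 (blk 7, set 1) → L1-HIT  vc=[]
2: 0x5c (blk 5, set 1) → MISS  vc=[7]
3: 0x78 (blk 7, set 1) → VC-HIT  vc=[5]
4: 0xd1 (blk 13, set 1) → MISS  vc=[5, 7]
5: 0x75 (blk 7, set 1) → VC-HIT  vc=[5, 13]
6: 0xdc (blk 13, set 1) → VC-HIT  vc=[5, 7]
7: 0xdc (blk 13, set 1) → L1-HIT  vc=[5, 7]
8: 0x92 (blk 9, set 1) → MISS  vc=[5, 7, 13]
9: 0xd8 (blk 13, set 1) → VC-HIT  vc=[5, 7, 9]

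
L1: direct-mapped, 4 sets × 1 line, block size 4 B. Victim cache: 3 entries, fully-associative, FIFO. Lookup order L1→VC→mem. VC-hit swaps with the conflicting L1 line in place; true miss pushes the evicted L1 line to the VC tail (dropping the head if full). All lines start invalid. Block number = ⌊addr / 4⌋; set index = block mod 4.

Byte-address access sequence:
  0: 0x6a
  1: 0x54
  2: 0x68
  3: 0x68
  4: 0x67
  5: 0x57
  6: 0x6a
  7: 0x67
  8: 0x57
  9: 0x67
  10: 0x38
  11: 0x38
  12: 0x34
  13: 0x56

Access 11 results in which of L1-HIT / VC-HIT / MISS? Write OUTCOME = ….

OUTCOME = L1-HIT

#0 0x6a→b26/s2 MISS; vc=[]
#1 0x54→b21/s1 MISS; vc=[]
#2 0x68→b26/s2 L1-HIT; vc=[]
#3 0x68→b26/s2 L1-HIT; vc=[]
#4 0x67→b25/s1 MISS; vc=[21]
#5 0x57→b21/s1 VC-HIT; vc=[25]
#6 0x6a→b26/s2 L1-HIT; vc=[25]
#7 0x67→b25/s1 VC-HIT; vc=[21]
#8 0x57→b21/s1 VC-HIT; vc=[25]
#9 0x67→b25/s1 VC-HIT; vc=[21]
#10 0x38→b14/s2 MISS; vc=[21,26]
#11 0x38→b14/s2 L1-HIT; vc=[21,26]
#12 0x34→b13/s1 MISS; vc=[21,26,25]
#13 0x56→b21/s1 VC-HIT; vc=[13,26,25]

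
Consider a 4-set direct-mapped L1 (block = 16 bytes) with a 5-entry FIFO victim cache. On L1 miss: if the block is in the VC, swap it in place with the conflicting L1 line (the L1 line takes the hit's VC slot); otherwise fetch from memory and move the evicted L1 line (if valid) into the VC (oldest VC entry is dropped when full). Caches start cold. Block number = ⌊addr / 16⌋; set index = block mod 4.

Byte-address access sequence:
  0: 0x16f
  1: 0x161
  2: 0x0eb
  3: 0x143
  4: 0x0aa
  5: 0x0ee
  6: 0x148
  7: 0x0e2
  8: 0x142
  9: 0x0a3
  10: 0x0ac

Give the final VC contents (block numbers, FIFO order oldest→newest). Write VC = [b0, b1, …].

VC = [22, 14]

  [0] addr=0x16f blk=22 s=2: MISS | VC []
  [1] addr=0x161 blk=22 s=2: L1-HIT | VC []
  [2] addr=0xeb blk=14 s=2: MISS | VC [22]
  [3] addr=0x143 blk=20 s=0: MISS | VC [22]
  [4] addr=0xaa blk=10 s=2: MISS | VC [22, 14]
  [5] addr=0xee blk=14 s=2: VC-HIT | VC [22, 10]
  [6] addr=0x148 blk=20 s=0: L1-HIT | VC [22, 10]
  [7] addr=0xe2 blk=14 s=2: L1-HIT | VC [22, 10]
  [8] addr=0x142 blk=20 s=0: L1-HIT | VC [22, 10]
  [9] addr=0xa3 blk=10 s=2: VC-HIT | VC [22, 14]
  [10] addr=0xac blk=10 s=2: L1-HIT | VC [22, 14]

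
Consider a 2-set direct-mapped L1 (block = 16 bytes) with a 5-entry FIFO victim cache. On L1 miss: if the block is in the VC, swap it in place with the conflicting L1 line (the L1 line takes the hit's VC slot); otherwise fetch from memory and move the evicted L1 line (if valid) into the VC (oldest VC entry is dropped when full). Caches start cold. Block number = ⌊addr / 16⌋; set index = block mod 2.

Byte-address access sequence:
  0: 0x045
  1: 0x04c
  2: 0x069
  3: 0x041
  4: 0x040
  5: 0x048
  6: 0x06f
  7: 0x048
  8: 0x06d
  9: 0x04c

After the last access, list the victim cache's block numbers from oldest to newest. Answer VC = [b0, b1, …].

  [0] addr=0x45 blk=4 s=0: MISS | VC []
  [1] addr=0x4c blk=4 s=0: L1-HIT | VC []
  [2] addr=0x69 blk=6 s=0: MISS | VC [4]
  [3] addr=0x41 blk=4 s=0: VC-HIT | VC [6]
  [4] addr=0x40 blk=4 s=0: L1-HIT | VC [6]
  [5] addr=0x48 blk=4 s=0: L1-HIT | VC [6]
  [6] addr=0x6f blk=6 s=0: VC-HIT | VC [4]
  [7] addr=0x48 blk=4 s=0: VC-HIT | VC [6]
  [8] addr=0x6d blk=6 s=0: VC-HIT | VC [4]
  [9] addr=0x4c blk=4 s=0: VC-HIT | VC [6]

VC = [6]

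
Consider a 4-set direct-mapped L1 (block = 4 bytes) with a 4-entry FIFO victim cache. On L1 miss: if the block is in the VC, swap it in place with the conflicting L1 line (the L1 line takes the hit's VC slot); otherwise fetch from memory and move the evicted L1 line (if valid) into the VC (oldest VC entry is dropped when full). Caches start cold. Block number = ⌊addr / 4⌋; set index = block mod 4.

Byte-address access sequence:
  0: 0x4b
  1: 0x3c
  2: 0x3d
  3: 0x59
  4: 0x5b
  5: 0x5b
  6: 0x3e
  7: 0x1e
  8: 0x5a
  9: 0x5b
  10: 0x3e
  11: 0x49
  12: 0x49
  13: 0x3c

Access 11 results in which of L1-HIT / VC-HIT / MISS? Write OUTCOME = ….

0: 0x4b (blk 18, set 2) → MISS  vc=[]
1: 0x3c (blk 15, set 3) → MISS  vc=[]
2: 0x3d (blk 15, set 3) → L1-HIT  vc=[]
3: 0x59 (blk 22, set 2) → MISS  vc=[18]
4: 0x5b (blk 22, set 2) → L1-HIT  vc=[18]
5: 0x5b (blk 22, set 2) → L1-HIT  vc=[18]
6: 0x3e (blk 15, set 3) → L1-HIT  vc=[18]
7: 0x1e (blk 7, set 3) → MISS  vc=[18, 15]
8: 0x5a (blk 22, set 2) → L1-HIT  vc=[18, 15]
9: 0x5b (blk 22, set 2) → L1-HIT  vc=[18, 15]
10: 0x3e (blk 15, set 3) → VC-HIT  vc=[18, 7]
11: 0x49 (blk 18, set 2) → VC-HIT  vc=[22, 7]
12: 0x49 (blk 18, set 2) → L1-HIT  vc=[22, 7]
13: 0x3c (blk 15, set 3) → L1-HIT  vc=[22, 7]

OUTCOME = VC-HIT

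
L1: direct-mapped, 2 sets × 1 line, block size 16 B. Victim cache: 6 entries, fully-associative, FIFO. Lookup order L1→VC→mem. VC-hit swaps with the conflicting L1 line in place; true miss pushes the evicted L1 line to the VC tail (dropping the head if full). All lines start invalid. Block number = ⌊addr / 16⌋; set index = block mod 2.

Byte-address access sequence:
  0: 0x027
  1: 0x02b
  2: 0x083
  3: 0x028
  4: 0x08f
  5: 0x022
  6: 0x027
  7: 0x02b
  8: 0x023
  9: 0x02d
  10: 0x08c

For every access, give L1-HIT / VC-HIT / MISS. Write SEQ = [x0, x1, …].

  [0] addr=0x27 blk=2 s=0: MISS | VC []
  [1] addr=0x2b blk=2 s=0: L1-HIT | VC []
  [2] addr=0x83 blk=8 s=0: MISS | VC [2]
  [3] addr=0x28 blk=2 s=0: VC-HIT | VC [8]
  [4] addr=0x8f blk=8 s=0: VC-HIT | VC [2]
  [5] addr=0x22 blk=2 s=0: VC-HIT | VC [8]
  [6] addr=0x27 blk=2 s=0: L1-HIT | VC [8]
  [7] addr=0x2b blk=2 s=0: L1-HIT | VC [8]
  [8] addr=0x23 blk=2 s=0: L1-HIT | VC [8]
  [9] addr=0x2d blk=2 s=0: L1-HIT | VC [8]
  [10] addr=0x8c blk=8 s=0: VC-HIT | VC [2]

SEQ = [MISS, L1-HIT, MISS, VC-HIT, VC-HIT, VC-HIT, L1-HIT, L1-HIT, L1-HIT, L1-HIT, VC-HIT]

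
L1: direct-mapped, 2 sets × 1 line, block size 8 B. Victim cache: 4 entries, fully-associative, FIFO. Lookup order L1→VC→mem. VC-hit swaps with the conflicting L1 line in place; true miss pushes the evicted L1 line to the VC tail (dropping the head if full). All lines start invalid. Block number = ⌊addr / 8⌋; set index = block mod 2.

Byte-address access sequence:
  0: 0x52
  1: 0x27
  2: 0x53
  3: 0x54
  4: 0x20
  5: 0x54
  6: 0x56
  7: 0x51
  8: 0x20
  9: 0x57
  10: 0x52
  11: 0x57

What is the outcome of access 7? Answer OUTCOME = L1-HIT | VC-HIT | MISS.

  [0] addr=0x52 blk=10 s=0: MISS | VC []
  [1] addr=0x27 blk=4 s=0: MISS | VC [10]
  [2] addr=0x53 blk=10 s=0: VC-HIT | VC [4]
  [3] addr=0x54 blk=10 s=0: L1-HIT | VC [4]
  [4] addr=0x20 blk=4 s=0: VC-HIT | VC [10]
  [5] addr=0x54 blk=10 s=0: VC-HIT | VC [4]
  [6] addr=0x56 blk=10 s=0: L1-HIT | VC [4]
  [7] addr=0x51 blk=10 s=0: L1-HIT | VC [4]
  [8] addr=0x20 blk=4 s=0: VC-HIT | VC [10]
  [9] addr=0x57 blk=10 s=0: VC-HIT | VC [4]
  [10] addr=0x52 blk=10 s=0: L1-HIT | VC [4]
  [11] addr=0x57 blk=10 s=0: L1-HIT | VC [4]

OUTCOME = L1-HIT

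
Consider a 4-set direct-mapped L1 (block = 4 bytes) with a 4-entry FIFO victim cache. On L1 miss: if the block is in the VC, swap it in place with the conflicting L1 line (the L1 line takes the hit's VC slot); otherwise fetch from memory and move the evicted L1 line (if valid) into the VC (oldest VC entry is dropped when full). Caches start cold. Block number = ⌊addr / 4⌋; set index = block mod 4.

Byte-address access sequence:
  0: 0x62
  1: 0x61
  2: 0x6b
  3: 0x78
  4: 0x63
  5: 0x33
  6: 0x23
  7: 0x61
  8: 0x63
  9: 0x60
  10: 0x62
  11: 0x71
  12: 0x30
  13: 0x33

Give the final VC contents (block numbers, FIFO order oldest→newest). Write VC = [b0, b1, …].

0: 0x62 (blk 24, set 0) → MISS  vc=[]
1: 0x61 (blk 24, set 0) → L1-HIT  vc=[]
2: 0x6b (blk 26, set 2) → MISS  vc=[]
3: 0x78 (blk 30, set 2) → MISS  vc=[26]
4: 0x63 (blk 24, set 0) → L1-HIT  vc=[26]
5: 0x33 (blk 12, set 0) → MISS  vc=[26, 24]
6: 0x23 (blk 8, set 0) → MISS  vc=[26, 24, 12]
7: 0x61 (blk 24, set 0) → VC-HIT  vc=[26, 8, 12]
8: 0x63 (blk 24, set 0) → L1-HIT  vc=[26, 8, 12]
9: 0x60 (blk 24, set 0) → L1-HIT  vc=[26, 8, 12]
10: 0x62 (blk 24, set 0) → L1-HIT  vc=[26, 8, 12]
11: 0x71 (blk 28, set 0) → MISS  vc=[26, 8, 12, 24]
12: 0x30 (blk 12, set 0) → VC-HIT  vc=[26, 8, 28, 24]
13: 0x33 (blk 12, set 0) → L1-HIT  vc=[26, 8, 28, 24]

VC = [26, 8, 28, 24]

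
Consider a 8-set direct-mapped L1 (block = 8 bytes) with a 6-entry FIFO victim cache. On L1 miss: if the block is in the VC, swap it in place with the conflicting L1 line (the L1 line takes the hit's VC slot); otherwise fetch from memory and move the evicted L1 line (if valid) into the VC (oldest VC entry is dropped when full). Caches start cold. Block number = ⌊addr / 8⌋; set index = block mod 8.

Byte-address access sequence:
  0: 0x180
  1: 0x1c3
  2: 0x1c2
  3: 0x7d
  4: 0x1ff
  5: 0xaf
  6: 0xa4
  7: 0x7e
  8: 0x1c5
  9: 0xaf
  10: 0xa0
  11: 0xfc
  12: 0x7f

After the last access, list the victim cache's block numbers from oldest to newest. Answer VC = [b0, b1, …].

VC = [48, 63, 31]

  [0] addr=0x180 blk=48 s=0: MISS | VC []
  [1] addr=0x1c3 blk=56 s=0: MISS | VC [48]
  [2] addr=0x1c2 blk=56 s=0: L1-HIT | VC [48]
  [3] addr=0x7d blk=15 s=7: MISS | VC [48]
  [4] addr=0x1ff blk=63 s=7: MISS | VC [48, 15]
  [5] addr=0xaf blk=21 s=5: MISS | VC [48, 15]
  [6] addr=0xa4 blk=20 s=4: MISS | VC [48, 15]
  [7] addr=0x7e blk=15 s=7: VC-HIT | VC [48, 63]
  [8] addr=0x1c5 blk=56 s=0: L1-HIT | VC [48, 63]
  [9] addr=0xaf blk=21 s=5: L1-HIT | VC [48, 63]
  [10] addr=0xa0 blk=20 s=4: L1-HIT | VC [48, 63]
  [11] addr=0xfc blk=31 s=7: MISS | VC [48, 63, 15]
  [12] addr=0x7f blk=15 s=7: VC-HIT | VC [48, 63, 31]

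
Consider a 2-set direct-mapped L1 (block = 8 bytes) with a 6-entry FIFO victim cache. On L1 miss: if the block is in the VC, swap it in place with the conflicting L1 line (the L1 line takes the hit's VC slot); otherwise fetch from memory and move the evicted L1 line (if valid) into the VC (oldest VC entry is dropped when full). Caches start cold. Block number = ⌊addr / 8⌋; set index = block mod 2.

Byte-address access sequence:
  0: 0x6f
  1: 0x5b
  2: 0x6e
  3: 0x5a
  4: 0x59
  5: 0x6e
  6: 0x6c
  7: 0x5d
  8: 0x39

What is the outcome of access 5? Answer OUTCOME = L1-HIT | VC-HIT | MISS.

#0 0x6f→b13/s1 MISS; vc=[]
#1 0x5b→b11/s1 MISS; vc=[13]
#2 0x6e→b13/s1 VC-HIT; vc=[11]
#3 0x5a→b11/s1 VC-HIT; vc=[13]
#4 0x59→b11/s1 L1-HIT; vc=[13]
#5 0x6e→b13/s1 VC-HIT; vc=[11]
#6 0x6c→b13/s1 L1-HIT; vc=[11]
#7 0x5d→b11/s1 VC-HIT; vc=[13]
#8 0x39→b7/s1 MISS; vc=[13,11]

OUTCOME = VC-HIT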